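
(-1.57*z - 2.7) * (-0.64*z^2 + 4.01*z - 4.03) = 1.0048*z^3 - 4.5677*z^2 - 4.4999*z + 10.881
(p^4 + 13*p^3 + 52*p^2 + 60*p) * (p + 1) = p^5 + 14*p^4 + 65*p^3 + 112*p^2 + 60*p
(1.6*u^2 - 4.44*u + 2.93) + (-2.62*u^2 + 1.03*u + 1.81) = -1.02*u^2 - 3.41*u + 4.74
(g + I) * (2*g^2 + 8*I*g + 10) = 2*g^3 + 10*I*g^2 + 2*g + 10*I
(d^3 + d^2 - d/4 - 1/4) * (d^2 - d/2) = d^5 + d^4/2 - 3*d^3/4 - d^2/8 + d/8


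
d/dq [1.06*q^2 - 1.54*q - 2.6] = 2.12*q - 1.54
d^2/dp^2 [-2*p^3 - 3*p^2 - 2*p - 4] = -12*p - 6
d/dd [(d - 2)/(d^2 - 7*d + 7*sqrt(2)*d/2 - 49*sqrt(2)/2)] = 2*(2*d^2 - 14*d + 7*sqrt(2)*d - (d - 2)*(4*d - 14 + 7*sqrt(2)) - 49*sqrt(2))/(2*d^2 - 14*d + 7*sqrt(2)*d - 49*sqrt(2))^2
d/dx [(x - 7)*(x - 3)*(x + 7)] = 3*x^2 - 6*x - 49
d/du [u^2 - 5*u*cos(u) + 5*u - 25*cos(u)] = 5*u*sin(u) + 2*u + 25*sin(u) - 5*cos(u) + 5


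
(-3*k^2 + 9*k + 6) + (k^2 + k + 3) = -2*k^2 + 10*k + 9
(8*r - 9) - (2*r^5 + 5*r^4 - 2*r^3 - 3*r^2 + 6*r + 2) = -2*r^5 - 5*r^4 + 2*r^3 + 3*r^2 + 2*r - 11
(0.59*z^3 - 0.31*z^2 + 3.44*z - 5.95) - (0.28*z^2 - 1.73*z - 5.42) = 0.59*z^3 - 0.59*z^2 + 5.17*z - 0.53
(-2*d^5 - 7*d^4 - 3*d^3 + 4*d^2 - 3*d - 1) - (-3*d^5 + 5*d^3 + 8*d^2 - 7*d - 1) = d^5 - 7*d^4 - 8*d^3 - 4*d^2 + 4*d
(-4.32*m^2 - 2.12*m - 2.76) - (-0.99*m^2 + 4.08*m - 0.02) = -3.33*m^2 - 6.2*m - 2.74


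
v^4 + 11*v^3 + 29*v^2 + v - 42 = (v - 1)*(v + 2)*(v + 3)*(v + 7)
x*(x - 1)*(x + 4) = x^3 + 3*x^2 - 4*x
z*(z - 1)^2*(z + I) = z^4 - 2*z^3 + I*z^3 + z^2 - 2*I*z^2 + I*z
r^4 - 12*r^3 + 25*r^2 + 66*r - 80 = (r - 8)*(r - 5)*(r - 1)*(r + 2)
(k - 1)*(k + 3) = k^2 + 2*k - 3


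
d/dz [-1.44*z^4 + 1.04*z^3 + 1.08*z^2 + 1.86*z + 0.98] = -5.76*z^3 + 3.12*z^2 + 2.16*z + 1.86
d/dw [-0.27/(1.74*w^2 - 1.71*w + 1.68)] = (0.9396*w - 0.4617)/(1.74*w^2 - 1.71*w + 1.68)^2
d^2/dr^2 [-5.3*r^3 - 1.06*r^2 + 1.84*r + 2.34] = -31.8*r - 2.12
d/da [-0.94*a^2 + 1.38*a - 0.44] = 1.38 - 1.88*a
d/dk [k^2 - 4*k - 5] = 2*k - 4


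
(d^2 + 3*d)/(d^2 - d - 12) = d/(d - 4)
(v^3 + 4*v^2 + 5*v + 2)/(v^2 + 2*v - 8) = (v^3 + 4*v^2 + 5*v + 2)/(v^2 + 2*v - 8)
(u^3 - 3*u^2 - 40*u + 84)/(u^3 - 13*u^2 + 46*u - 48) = (u^2 - u - 42)/(u^2 - 11*u + 24)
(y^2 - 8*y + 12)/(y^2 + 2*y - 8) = (y - 6)/(y + 4)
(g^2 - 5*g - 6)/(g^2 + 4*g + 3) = (g - 6)/(g + 3)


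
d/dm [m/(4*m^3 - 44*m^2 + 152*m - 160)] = (m^3 - 11*m^2 - m*(3*m^2 - 22*m + 38) + 38*m - 40)/(4*(m^3 - 11*m^2 + 38*m - 40)^2)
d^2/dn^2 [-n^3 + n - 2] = -6*n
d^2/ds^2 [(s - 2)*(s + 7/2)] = 2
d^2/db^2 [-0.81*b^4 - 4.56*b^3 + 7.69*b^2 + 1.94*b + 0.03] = -9.72*b^2 - 27.36*b + 15.38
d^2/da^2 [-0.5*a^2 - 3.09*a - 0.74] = -1.00000000000000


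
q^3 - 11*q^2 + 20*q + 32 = (q - 8)*(q - 4)*(q + 1)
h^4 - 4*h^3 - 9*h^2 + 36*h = h*(h - 4)*(h - 3)*(h + 3)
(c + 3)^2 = c^2 + 6*c + 9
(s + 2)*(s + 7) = s^2 + 9*s + 14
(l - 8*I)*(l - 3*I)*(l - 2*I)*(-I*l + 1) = -I*l^4 - 12*l^3 + 33*I*l^2 + 2*l + 48*I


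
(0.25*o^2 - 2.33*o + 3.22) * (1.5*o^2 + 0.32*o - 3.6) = 0.375*o^4 - 3.415*o^3 + 3.1844*o^2 + 9.4184*o - 11.592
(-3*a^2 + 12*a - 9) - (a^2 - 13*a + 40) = -4*a^2 + 25*a - 49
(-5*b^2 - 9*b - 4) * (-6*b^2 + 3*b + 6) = 30*b^4 + 39*b^3 - 33*b^2 - 66*b - 24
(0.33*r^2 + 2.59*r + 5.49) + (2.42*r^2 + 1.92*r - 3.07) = 2.75*r^2 + 4.51*r + 2.42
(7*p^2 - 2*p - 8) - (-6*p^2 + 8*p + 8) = 13*p^2 - 10*p - 16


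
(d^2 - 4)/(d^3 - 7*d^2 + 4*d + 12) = (d + 2)/(d^2 - 5*d - 6)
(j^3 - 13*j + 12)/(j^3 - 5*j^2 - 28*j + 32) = (j - 3)/(j - 8)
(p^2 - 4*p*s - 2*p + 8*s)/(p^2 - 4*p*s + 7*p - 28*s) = (p - 2)/(p + 7)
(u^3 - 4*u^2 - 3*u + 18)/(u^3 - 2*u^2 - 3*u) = (u^2 - u - 6)/(u*(u + 1))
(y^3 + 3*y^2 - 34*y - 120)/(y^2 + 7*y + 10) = (y^2 - 2*y - 24)/(y + 2)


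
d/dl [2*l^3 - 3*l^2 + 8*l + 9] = 6*l^2 - 6*l + 8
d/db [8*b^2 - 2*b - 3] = 16*b - 2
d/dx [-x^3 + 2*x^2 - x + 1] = -3*x^2 + 4*x - 1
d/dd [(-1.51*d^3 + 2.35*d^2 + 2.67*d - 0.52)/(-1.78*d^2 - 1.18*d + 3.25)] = (2.6878*d^4 + 3.5636*d^3 - 12.7429*d^2 + 13.4238*d + 8.0639)/(3.1684*d^4 + 4.2008*d^3 - 10.1776*d^2 - 7.67*d + 10.5625)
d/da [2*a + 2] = 2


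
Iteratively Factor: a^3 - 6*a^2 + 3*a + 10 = (a - 2)*(a^2 - 4*a - 5) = (a - 5)*(a - 2)*(a + 1)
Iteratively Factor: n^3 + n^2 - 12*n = (n - 3)*(n^2 + 4*n) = n*(n - 3)*(n + 4)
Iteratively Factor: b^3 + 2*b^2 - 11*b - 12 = (b + 1)*(b^2 + b - 12) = (b + 1)*(b + 4)*(b - 3)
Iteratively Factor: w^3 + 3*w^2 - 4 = (w - 1)*(w^2 + 4*w + 4) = (w - 1)*(w + 2)*(w + 2)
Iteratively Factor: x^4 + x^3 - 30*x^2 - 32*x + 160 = (x + 4)*(x^3 - 3*x^2 - 18*x + 40) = (x + 4)^2*(x^2 - 7*x + 10) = (x - 2)*(x + 4)^2*(x - 5)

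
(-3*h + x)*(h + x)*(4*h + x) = -12*h^3 - 11*h^2*x + 2*h*x^2 + x^3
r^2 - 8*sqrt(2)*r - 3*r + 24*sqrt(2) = (r - 3)*(r - 8*sqrt(2))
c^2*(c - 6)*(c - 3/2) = c^4 - 15*c^3/2 + 9*c^2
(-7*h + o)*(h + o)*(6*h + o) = -42*h^3 - 43*h^2*o + o^3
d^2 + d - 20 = (d - 4)*(d + 5)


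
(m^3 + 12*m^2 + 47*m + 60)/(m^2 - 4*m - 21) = (m^2 + 9*m + 20)/(m - 7)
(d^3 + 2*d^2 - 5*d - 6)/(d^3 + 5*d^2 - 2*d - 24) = (d + 1)/(d + 4)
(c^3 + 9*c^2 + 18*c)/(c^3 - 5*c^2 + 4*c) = (c^2 + 9*c + 18)/(c^2 - 5*c + 4)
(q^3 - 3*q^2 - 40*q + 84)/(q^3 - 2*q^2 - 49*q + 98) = (q + 6)/(q + 7)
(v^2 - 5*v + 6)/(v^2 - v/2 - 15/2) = 2*(v - 2)/(2*v + 5)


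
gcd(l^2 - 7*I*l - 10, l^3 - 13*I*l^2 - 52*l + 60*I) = l^2 - 7*I*l - 10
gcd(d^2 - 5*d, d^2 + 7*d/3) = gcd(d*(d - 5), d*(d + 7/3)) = d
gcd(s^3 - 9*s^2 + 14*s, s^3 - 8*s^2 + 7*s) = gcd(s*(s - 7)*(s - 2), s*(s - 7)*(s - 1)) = s^2 - 7*s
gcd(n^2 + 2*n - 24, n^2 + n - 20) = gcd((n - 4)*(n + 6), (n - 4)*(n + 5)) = n - 4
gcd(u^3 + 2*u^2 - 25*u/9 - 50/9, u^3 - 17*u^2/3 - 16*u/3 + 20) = u^2 + u/3 - 10/3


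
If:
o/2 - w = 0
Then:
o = 2*w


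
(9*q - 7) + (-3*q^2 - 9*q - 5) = -3*q^2 - 12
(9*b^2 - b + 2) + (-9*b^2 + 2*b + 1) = b + 3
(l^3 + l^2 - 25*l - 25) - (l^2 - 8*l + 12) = l^3 - 17*l - 37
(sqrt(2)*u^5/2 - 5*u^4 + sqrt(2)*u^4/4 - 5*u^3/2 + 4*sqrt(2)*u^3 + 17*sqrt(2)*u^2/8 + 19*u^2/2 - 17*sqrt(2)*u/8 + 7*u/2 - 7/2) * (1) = sqrt(2)*u^5/2 - 5*u^4 + sqrt(2)*u^4/4 - 5*u^3/2 + 4*sqrt(2)*u^3 + 17*sqrt(2)*u^2/8 + 19*u^2/2 - 17*sqrt(2)*u/8 + 7*u/2 - 7/2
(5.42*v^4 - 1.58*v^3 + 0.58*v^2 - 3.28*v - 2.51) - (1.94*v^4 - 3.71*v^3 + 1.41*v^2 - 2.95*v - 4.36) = 3.48*v^4 + 2.13*v^3 - 0.83*v^2 - 0.33*v + 1.85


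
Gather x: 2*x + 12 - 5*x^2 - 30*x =-5*x^2 - 28*x + 12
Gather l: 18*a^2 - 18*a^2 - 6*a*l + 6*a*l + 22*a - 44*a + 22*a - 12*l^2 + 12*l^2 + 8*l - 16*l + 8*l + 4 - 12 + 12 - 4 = 0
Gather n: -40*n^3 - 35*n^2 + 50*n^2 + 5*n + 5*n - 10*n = -40*n^3 + 15*n^2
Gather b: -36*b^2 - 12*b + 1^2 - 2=-36*b^2 - 12*b - 1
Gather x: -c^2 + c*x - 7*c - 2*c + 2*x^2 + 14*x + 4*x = -c^2 - 9*c + 2*x^2 + x*(c + 18)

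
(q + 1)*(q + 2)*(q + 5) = q^3 + 8*q^2 + 17*q + 10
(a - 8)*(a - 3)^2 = a^3 - 14*a^2 + 57*a - 72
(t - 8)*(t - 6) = t^2 - 14*t + 48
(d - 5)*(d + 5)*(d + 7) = d^3 + 7*d^2 - 25*d - 175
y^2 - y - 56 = (y - 8)*(y + 7)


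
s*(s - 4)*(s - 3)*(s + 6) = s^4 - s^3 - 30*s^2 + 72*s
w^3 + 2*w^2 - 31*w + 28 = (w - 4)*(w - 1)*(w + 7)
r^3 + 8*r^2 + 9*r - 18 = (r - 1)*(r + 3)*(r + 6)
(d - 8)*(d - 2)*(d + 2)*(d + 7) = d^4 - d^3 - 60*d^2 + 4*d + 224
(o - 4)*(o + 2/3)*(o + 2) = o^3 - 4*o^2/3 - 28*o/3 - 16/3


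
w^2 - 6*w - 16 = (w - 8)*(w + 2)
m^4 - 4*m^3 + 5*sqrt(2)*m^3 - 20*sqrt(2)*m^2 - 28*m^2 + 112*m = m*(m - 4)*(m - 2*sqrt(2))*(m + 7*sqrt(2))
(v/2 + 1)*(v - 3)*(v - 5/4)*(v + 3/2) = v^4/2 - 3*v^3/8 - 65*v^2/16 + 3*v/16 + 45/8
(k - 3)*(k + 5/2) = k^2 - k/2 - 15/2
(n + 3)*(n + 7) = n^2 + 10*n + 21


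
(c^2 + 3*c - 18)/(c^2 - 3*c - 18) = (-c^2 - 3*c + 18)/(-c^2 + 3*c + 18)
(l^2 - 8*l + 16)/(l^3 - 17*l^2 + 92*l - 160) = (l - 4)/(l^2 - 13*l + 40)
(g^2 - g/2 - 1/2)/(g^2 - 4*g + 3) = (g + 1/2)/(g - 3)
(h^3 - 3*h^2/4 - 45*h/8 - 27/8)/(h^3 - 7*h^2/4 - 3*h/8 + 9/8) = (2*h^2 - 3*h - 9)/(2*h^2 - 5*h + 3)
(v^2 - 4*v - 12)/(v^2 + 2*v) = (v - 6)/v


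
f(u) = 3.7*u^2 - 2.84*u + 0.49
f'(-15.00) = -113.84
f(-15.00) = 875.59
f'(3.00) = 19.36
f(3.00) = 25.27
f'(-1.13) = -11.20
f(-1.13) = 8.42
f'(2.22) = 13.59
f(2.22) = 12.42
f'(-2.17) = -18.90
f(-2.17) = 24.08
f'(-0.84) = -9.06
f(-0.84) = 5.49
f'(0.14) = -1.80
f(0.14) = 0.16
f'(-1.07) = -10.76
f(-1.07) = 7.76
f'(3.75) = 24.91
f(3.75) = 41.87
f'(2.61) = 16.47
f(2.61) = 18.28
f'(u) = 7.4*u - 2.84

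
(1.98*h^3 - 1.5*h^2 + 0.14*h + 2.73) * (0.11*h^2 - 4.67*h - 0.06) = 0.2178*h^5 - 9.4116*h^4 + 6.9016*h^3 - 0.2635*h^2 - 12.7575*h - 0.1638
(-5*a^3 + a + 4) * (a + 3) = -5*a^4 - 15*a^3 + a^2 + 7*a + 12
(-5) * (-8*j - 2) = 40*j + 10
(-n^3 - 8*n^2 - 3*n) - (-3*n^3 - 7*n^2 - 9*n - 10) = 2*n^3 - n^2 + 6*n + 10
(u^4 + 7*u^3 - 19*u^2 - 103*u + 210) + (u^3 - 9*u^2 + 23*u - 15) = u^4 + 8*u^3 - 28*u^2 - 80*u + 195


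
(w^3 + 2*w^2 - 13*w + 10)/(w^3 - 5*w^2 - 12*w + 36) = (w^2 + 4*w - 5)/(w^2 - 3*w - 18)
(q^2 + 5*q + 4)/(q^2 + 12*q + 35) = (q^2 + 5*q + 4)/(q^2 + 12*q + 35)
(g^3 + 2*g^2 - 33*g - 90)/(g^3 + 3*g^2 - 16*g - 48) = (g^2 - g - 30)/(g^2 - 16)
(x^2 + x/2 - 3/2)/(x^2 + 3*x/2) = (x - 1)/x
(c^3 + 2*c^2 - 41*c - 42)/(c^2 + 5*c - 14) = (c^2 - 5*c - 6)/(c - 2)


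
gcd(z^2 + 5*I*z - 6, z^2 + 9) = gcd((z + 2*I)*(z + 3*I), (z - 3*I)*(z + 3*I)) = z + 3*I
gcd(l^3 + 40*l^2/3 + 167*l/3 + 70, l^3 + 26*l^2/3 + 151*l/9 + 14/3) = l^2 + 25*l/3 + 14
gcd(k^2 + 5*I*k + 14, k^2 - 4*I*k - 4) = k - 2*I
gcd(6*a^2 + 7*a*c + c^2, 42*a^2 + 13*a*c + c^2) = 6*a + c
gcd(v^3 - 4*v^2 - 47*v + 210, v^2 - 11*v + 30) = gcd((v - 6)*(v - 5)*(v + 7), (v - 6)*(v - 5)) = v^2 - 11*v + 30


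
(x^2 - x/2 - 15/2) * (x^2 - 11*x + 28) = x^4 - 23*x^3/2 + 26*x^2 + 137*x/2 - 210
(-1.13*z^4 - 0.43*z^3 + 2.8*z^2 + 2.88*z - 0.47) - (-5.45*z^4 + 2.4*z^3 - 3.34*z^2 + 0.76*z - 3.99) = 4.32*z^4 - 2.83*z^3 + 6.14*z^2 + 2.12*z + 3.52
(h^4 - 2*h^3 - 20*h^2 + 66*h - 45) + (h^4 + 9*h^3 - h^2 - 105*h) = 2*h^4 + 7*h^3 - 21*h^2 - 39*h - 45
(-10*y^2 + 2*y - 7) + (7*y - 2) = -10*y^2 + 9*y - 9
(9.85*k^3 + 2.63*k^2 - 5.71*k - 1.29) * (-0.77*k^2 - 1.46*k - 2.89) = -7.5845*k^5 - 16.4061*k^4 - 27.9096*k^3 + 1.7292*k^2 + 18.3853*k + 3.7281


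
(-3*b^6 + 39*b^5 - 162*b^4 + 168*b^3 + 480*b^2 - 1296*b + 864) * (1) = -3*b^6 + 39*b^5 - 162*b^4 + 168*b^3 + 480*b^2 - 1296*b + 864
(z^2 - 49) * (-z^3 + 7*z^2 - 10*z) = -z^5 + 7*z^4 + 39*z^3 - 343*z^2 + 490*z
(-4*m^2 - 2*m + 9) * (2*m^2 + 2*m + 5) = -8*m^4 - 12*m^3 - 6*m^2 + 8*m + 45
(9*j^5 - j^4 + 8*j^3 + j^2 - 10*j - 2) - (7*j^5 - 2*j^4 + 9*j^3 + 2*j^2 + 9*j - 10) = 2*j^5 + j^4 - j^3 - j^2 - 19*j + 8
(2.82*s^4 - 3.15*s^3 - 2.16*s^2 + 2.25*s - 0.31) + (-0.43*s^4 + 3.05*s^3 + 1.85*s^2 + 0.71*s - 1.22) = 2.39*s^4 - 0.1*s^3 - 0.31*s^2 + 2.96*s - 1.53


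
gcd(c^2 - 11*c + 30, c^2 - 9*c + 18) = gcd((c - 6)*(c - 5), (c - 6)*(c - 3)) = c - 6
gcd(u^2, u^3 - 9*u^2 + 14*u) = u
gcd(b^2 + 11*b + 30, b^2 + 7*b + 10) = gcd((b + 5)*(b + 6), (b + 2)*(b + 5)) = b + 5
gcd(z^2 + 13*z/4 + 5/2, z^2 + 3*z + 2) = z + 2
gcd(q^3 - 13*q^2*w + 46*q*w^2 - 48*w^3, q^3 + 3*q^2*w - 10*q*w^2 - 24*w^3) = q - 3*w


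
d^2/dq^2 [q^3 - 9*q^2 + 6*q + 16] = 6*q - 18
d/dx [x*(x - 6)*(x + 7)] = 3*x^2 + 2*x - 42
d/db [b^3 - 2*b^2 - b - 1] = 3*b^2 - 4*b - 1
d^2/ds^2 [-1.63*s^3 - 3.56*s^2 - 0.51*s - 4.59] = -9.78*s - 7.12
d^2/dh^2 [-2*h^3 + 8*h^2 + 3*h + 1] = 16 - 12*h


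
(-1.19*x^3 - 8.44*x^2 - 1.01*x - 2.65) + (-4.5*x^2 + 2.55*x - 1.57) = -1.19*x^3 - 12.94*x^2 + 1.54*x - 4.22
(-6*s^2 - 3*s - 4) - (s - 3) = -6*s^2 - 4*s - 1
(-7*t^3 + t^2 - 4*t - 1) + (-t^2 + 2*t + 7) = -7*t^3 - 2*t + 6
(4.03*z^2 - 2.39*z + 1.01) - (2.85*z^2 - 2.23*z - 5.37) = 1.18*z^2 - 0.16*z + 6.38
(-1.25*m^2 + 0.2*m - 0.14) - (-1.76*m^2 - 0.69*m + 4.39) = 0.51*m^2 + 0.89*m - 4.53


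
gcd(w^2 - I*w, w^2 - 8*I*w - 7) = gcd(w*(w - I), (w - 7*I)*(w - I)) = w - I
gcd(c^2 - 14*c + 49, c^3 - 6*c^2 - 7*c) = c - 7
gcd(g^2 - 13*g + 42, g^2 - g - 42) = g - 7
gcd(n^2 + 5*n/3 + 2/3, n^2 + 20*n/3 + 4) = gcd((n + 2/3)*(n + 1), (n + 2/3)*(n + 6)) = n + 2/3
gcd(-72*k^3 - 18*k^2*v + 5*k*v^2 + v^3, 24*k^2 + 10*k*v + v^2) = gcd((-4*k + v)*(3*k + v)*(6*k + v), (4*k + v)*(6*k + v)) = 6*k + v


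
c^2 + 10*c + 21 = (c + 3)*(c + 7)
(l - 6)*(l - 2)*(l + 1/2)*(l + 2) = l^4 - 11*l^3/2 - 7*l^2 + 22*l + 12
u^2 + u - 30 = (u - 5)*(u + 6)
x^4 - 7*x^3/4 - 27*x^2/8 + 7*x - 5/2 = (x - 2)*(x - 5/4)*(x - 1/2)*(x + 2)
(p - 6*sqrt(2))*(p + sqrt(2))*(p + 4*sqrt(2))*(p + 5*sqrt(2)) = p^4 + 4*sqrt(2)*p^3 - 62*p^2 - 308*sqrt(2)*p - 480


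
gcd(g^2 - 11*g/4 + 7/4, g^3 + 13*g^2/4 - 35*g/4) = g - 7/4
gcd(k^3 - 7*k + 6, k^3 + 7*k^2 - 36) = k^2 + k - 6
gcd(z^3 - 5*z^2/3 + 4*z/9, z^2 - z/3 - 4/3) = z - 4/3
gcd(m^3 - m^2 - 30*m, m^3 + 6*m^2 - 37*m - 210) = m^2 - m - 30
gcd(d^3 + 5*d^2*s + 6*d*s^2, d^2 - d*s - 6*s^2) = d + 2*s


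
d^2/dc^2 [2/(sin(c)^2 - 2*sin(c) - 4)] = 4*(2*sin(c)^4 - 3*sin(c)^3 + 7*sin(c)^2 + 2*sin(c) - 8)/(2*sin(c) + cos(c)^2 + 3)^3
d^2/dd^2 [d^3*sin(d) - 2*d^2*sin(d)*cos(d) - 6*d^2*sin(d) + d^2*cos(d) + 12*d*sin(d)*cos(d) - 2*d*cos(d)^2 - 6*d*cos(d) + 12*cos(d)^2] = -d^3*sin(d) + 6*d^2*sin(d) + 4*d^2*sin(2*d) + 5*d^2*cos(d) + 2*d*sin(d) - 24*d*sin(2*d) - 18*d*cos(d) - 4*d*cos(2*d) + 2*sin(2*d) + 2*cos(d)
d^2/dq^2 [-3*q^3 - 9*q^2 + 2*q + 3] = -18*q - 18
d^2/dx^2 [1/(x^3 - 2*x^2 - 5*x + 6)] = 2*((2 - 3*x)*(x^3 - 2*x^2 - 5*x + 6) + (-3*x^2 + 4*x + 5)^2)/(x^3 - 2*x^2 - 5*x + 6)^3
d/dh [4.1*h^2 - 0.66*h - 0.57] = 8.2*h - 0.66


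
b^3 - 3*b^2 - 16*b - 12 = (b - 6)*(b + 1)*(b + 2)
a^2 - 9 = (a - 3)*(a + 3)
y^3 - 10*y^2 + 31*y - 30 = (y - 5)*(y - 3)*(y - 2)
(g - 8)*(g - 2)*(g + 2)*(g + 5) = g^4 - 3*g^3 - 44*g^2 + 12*g + 160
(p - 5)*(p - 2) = p^2 - 7*p + 10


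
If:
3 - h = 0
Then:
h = 3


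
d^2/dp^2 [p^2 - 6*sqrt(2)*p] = 2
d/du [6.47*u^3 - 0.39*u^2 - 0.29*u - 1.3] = 19.41*u^2 - 0.78*u - 0.29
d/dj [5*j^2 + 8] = 10*j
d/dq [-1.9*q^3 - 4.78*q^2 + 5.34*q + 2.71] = -5.7*q^2 - 9.56*q + 5.34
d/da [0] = 0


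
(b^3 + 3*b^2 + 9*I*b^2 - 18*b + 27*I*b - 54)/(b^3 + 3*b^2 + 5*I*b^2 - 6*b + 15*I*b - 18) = (b + 6*I)/(b + 2*I)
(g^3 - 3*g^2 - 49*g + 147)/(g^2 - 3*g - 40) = (-g^3 + 3*g^2 + 49*g - 147)/(-g^2 + 3*g + 40)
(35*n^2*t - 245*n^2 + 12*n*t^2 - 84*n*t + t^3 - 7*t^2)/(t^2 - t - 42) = (35*n^2 + 12*n*t + t^2)/(t + 6)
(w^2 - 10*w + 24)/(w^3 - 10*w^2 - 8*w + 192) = (w - 4)/(w^2 - 4*w - 32)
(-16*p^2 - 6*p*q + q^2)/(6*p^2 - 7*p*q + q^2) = (-16*p^2 - 6*p*q + q^2)/(6*p^2 - 7*p*q + q^2)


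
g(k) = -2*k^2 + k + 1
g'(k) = 1 - 4*k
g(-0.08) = 0.91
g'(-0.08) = 1.32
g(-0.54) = -0.12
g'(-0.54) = 3.16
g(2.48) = -8.82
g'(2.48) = -8.92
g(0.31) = 1.12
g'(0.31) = -0.24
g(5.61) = -56.33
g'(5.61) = -21.44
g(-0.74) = -0.84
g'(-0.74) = 3.96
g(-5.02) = -54.42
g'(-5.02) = 21.08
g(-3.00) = -20.00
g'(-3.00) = 13.00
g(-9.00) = -170.00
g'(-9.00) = 37.00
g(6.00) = -65.00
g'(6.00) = -23.00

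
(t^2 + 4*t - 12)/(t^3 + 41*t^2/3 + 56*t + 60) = 3*(t - 2)/(3*t^2 + 23*t + 30)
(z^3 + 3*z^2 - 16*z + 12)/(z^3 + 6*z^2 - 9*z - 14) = (z^2 + 5*z - 6)/(z^2 + 8*z + 7)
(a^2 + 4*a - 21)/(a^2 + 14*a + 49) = (a - 3)/(a + 7)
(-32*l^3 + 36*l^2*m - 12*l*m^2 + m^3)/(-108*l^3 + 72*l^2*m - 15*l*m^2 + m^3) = (32*l^3 - 36*l^2*m + 12*l*m^2 - m^3)/(108*l^3 - 72*l^2*m + 15*l*m^2 - m^3)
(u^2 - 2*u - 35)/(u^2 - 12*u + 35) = (u + 5)/(u - 5)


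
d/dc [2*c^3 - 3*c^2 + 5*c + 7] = 6*c^2 - 6*c + 5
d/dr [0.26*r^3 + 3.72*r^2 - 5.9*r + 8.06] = 0.78*r^2 + 7.44*r - 5.9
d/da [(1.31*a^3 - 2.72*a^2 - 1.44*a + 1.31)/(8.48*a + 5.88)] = (22.2176*a^3 + 0.0427999999999962*a^2 - 31.9872*a - 19.576)/(71.9104*a^2 + 99.7248*a + 34.5744)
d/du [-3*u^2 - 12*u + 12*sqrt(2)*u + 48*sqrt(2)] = -6*u - 12 + 12*sqrt(2)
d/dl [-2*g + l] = 1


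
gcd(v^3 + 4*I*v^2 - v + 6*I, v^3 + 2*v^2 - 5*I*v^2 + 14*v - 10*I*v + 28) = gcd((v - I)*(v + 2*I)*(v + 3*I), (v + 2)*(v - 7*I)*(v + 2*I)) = v + 2*I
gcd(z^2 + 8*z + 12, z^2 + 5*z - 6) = z + 6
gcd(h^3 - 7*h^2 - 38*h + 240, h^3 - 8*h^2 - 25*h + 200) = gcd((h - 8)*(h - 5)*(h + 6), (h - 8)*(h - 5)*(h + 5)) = h^2 - 13*h + 40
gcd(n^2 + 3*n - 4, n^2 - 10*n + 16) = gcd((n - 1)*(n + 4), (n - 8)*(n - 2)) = 1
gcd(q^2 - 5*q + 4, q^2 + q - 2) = q - 1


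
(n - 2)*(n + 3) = n^2 + n - 6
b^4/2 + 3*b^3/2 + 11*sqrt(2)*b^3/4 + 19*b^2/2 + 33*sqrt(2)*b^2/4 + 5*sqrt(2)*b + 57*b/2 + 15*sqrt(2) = (b/2 + sqrt(2))*(b + 3)*(b + sqrt(2))*(b + 5*sqrt(2)/2)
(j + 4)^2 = j^2 + 8*j + 16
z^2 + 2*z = z*(z + 2)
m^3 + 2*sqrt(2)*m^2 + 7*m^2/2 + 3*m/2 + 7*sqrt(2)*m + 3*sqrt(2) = (m + 1/2)*(m + 3)*(m + 2*sqrt(2))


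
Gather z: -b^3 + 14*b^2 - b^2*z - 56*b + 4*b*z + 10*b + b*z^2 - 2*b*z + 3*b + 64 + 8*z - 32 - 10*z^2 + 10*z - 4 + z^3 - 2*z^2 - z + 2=-b^3 + 14*b^2 - 43*b + z^3 + z^2*(b - 12) + z*(-b^2 + 2*b + 17) + 30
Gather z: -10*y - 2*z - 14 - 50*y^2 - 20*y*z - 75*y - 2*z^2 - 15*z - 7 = -50*y^2 - 85*y - 2*z^2 + z*(-20*y - 17) - 21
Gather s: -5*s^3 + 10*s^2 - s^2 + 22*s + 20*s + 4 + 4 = -5*s^3 + 9*s^2 + 42*s + 8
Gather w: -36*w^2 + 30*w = -36*w^2 + 30*w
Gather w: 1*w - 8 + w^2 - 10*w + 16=w^2 - 9*w + 8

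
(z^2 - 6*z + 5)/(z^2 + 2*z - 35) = (z - 1)/(z + 7)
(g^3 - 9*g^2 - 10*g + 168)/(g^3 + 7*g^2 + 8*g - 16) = (g^2 - 13*g + 42)/(g^2 + 3*g - 4)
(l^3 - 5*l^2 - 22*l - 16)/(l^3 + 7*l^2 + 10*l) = (l^2 - 7*l - 8)/(l*(l + 5))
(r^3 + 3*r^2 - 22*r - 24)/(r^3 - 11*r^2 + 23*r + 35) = (r^2 + 2*r - 24)/(r^2 - 12*r + 35)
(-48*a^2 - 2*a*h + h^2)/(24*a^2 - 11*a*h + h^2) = (-6*a - h)/(3*a - h)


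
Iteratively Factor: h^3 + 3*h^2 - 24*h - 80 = (h + 4)*(h^2 - h - 20) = (h - 5)*(h + 4)*(h + 4)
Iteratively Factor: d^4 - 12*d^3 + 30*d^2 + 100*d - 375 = (d - 5)*(d^3 - 7*d^2 - 5*d + 75) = (d - 5)^2*(d^2 - 2*d - 15) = (d - 5)^3*(d + 3)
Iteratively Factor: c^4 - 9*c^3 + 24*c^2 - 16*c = (c)*(c^3 - 9*c^2 + 24*c - 16) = c*(c - 1)*(c^2 - 8*c + 16) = c*(c - 4)*(c - 1)*(c - 4)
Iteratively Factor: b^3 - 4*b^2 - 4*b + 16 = (b + 2)*(b^2 - 6*b + 8) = (b - 4)*(b + 2)*(b - 2)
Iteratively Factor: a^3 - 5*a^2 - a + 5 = (a - 5)*(a^2 - 1) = (a - 5)*(a - 1)*(a + 1)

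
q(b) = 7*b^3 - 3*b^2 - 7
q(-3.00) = -223.00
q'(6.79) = 927.45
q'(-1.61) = 64.09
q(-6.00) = -1627.00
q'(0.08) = -0.35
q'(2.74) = 141.22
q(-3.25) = -278.98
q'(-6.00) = 792.00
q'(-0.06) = 0.44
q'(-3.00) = 207.00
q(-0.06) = -7.01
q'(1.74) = 53.14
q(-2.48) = -132.22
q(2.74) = 114.47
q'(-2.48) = 144.04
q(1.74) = 20.79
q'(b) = 21*b^2 - 6*b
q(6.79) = 2046.02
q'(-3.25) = 241.31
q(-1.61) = -43.99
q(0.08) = -7.02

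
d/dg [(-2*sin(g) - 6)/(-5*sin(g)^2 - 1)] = 2*(-5*sin(g)^2 - 30*sin(g) + 1)*cos(g)/(5*sin(g)^2 + 1)^2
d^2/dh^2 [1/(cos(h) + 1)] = (sin(h)^2 + cos(h) + 1)/(cos(h) + 1)^3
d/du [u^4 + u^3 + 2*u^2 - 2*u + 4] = 4*u^3 + 3*u^2 + 4*u - 2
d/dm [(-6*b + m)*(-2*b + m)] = -8*b + 2*m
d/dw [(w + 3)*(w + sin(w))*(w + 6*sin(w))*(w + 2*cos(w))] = -(w + 3)*(w + sin(w))*(w + 6*sin(w))*(2*sin(w) - 1) + (w + 3)*(w + sin(w))*(w + 2*cos(w))*(6*cos(w) + 1) + (w + 3)*(w + 6*sin(w))*(w + 2*cos(w))*(cos(w) + 1) + (w + sin(w))*(w + 6*sin(w))*(w + 2*cos(w))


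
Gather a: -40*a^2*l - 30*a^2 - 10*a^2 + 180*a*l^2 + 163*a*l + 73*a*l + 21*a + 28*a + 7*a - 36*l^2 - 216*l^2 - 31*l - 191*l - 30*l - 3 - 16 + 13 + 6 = a^2*(-40*l - 40) + a*(180*l^2 + 236*l + 56) - 252*l^2 - 252*l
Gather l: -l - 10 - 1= -l - 11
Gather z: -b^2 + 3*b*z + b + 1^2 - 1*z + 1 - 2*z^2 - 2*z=-b^2 + b - 2*z^2 + z*(3*b - 3) + 2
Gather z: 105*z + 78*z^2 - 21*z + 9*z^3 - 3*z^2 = 9*z^3 + 75*z^2 + 84*z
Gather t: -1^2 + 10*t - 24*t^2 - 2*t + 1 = -24*t^2 + 8*t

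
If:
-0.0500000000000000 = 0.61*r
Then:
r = -0.08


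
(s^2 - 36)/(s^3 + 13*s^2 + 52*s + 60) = (s - 6)/(s^2 + 7*s + 10)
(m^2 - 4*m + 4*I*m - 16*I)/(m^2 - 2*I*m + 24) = (m - 4)/(m - 6*I)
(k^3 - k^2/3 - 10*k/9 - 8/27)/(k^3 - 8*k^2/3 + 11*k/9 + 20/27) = (3*k + 2)/(3*k - 5)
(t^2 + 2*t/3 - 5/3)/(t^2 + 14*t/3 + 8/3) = (3*t^2 + 2*t - 5)/(3*t^2 + 14*t + 8)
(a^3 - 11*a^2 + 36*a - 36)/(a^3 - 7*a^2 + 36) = (a - 2)/(a + 2)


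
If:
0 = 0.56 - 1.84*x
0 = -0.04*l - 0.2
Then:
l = -5.00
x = 0.30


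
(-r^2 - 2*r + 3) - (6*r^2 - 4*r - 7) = -7*r^2 + 2*r + 10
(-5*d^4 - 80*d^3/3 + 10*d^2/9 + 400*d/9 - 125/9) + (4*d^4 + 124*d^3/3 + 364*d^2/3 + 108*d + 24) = -d^4 + 44*d^3/3 + 1102*d^2/9 + 1372*d/9 + 91/9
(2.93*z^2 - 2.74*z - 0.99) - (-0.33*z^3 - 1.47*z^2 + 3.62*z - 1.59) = 0.33*z^3 + 4.4*z^2 - 6.36*z + 0.6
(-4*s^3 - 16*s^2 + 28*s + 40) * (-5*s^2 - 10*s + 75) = 20*s^5 + 120*s^4 - 280*s^3 - 1680*s^2 + 1700*s + 3000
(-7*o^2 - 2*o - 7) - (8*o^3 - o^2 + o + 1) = -8*o^3 - 6*o^2 - 3*o - 8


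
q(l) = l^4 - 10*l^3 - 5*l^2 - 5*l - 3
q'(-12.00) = -11117.00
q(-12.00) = 37353.00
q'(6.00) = -281.00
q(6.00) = -1077.00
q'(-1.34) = -55.09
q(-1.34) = 22.01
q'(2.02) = -114.64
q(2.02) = -99.28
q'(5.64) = -298.06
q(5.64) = -972.46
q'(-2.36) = -201.07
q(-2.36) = 143.42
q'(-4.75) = -1063.06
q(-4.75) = 1488.72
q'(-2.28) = -185.56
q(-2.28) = 127.95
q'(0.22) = -8.61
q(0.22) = -4.45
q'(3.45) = -232.32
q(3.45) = -348.73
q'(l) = 4*l^3 - 30*l^2 - 10*l - 5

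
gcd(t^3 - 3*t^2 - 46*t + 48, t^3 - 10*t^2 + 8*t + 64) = t - 8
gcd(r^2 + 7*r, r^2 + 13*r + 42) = r + 7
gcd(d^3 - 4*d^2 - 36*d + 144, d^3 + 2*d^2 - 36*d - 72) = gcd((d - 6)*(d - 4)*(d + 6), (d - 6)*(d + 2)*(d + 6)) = d^2 - 36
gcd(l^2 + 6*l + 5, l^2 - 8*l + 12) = 1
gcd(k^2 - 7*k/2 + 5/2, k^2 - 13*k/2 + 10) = k - 5/2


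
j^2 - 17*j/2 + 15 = (j - 6)*(j - 5/2)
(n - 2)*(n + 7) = n^2 + 5*n - 14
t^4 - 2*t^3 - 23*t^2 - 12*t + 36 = (t - 6)*(t - 1)*(t + 2)*(t + 3)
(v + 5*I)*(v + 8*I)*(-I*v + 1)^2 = -v^4 - 15*I*v^3 + 67*v^2 + 93*I*v - 40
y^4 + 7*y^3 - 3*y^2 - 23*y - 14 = (y - 2)*(y + 1)^2*(y + 7)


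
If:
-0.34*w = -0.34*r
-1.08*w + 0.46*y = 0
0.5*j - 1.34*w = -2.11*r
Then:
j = -0.655925925925926*y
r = 0.425925925925926*y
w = 0.425925925925926*y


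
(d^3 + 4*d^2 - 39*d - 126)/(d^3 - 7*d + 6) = (d^2 + d - 42)/(d^2 - 3*d + 2)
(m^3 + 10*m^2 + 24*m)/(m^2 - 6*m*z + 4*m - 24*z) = m*(-m - 6)/(-m + 6*z)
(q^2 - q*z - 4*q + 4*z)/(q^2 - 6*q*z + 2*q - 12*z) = (q^2 - q*z - 4*q + 4*z)/(q^2 - 6*q*z + 2*q - 12*z)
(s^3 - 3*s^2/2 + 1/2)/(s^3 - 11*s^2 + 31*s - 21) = (2*s^2 - s - 1)/(2*(s^2 - 10*s + 21))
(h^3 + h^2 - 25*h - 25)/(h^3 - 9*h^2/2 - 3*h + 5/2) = 2*(h + 5)/(2*h - 1)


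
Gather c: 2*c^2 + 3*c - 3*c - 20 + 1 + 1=2*c^2 - 18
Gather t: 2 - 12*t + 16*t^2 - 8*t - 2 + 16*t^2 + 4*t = 32*t^2 - 16*t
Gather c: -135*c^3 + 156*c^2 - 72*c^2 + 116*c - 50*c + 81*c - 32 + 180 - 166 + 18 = -135*c^3 + 84*c^2 + 147*c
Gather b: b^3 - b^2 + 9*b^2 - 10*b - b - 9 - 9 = b^3 + 8*b^2 - 11*b - 18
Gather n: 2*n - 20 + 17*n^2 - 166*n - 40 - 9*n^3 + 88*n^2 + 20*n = -9*n^3 + 105*n^2 - 144*n - 60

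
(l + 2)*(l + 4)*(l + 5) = l^3 + 11*l^2 + 38*l + 40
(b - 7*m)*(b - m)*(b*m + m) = b^3*m - 8*b^2*m^2 + b^2*m + 7*b*m^3 - 8*b*m^2 + 7*m^3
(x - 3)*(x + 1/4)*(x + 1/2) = x^3 - 9*x^2/4 - 17*x/8 - 3/8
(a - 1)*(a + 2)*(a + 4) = a^3 + 5*a^2 + 2*a - 8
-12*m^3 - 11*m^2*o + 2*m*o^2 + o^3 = (-3*m + o)*(m + o)*(4*m + o)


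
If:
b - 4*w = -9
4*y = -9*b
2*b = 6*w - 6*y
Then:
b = -27/26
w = 207/104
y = 243/104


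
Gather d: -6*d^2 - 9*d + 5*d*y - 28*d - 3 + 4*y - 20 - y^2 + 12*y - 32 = -6*d^2 + d*(5*y - 37) - y^2 + 16*y - 55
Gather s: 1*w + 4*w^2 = 4*w^2 + w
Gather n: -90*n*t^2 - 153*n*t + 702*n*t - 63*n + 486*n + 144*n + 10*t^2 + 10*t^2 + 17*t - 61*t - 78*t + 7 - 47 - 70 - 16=n*(-90*t^2 + 549*t + 567) + 20*t^2 - 122*t - 126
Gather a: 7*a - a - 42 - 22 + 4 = 6*a - 60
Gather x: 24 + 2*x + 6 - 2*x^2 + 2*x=-2*x^2 + 4*x + 30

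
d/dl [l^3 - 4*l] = 3*l^2 - 4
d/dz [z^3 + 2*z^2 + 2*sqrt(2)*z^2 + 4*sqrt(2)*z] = 3*z^2 + 4*z + 4*sqrt(2)*z + 4*sqrt(2)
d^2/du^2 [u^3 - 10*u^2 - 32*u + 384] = 6*u - 20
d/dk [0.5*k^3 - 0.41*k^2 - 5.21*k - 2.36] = 1.5*k^2 - 0.82*k - 5.21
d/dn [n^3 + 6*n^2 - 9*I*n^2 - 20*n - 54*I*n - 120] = 3*n^2 + n*(12 - 18*I) - 20 - 54*I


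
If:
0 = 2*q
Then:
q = 0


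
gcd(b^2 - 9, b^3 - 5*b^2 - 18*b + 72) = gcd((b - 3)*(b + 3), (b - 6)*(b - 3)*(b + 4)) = b - 3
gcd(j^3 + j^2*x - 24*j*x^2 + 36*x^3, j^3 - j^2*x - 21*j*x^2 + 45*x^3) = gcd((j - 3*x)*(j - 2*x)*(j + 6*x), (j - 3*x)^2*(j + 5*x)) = -j + 3*x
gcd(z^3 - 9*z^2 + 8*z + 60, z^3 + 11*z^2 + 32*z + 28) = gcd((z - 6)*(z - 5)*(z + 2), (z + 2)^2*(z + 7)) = z + 2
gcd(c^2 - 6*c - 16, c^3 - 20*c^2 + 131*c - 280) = c - 8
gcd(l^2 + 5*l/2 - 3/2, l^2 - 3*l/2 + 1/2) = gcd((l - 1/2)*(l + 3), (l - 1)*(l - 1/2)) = l - 1/2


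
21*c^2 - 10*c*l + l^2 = (-7*c + l)*(-3*c + l)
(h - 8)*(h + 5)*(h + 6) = h^3 + 3*h^2 - 58*h - 240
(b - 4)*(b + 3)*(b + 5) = b^3 + 4*b^2 - 17*b - 60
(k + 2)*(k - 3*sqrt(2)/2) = k^2 - 3*sqrt(2)*k/2 + 2*k - 3*sqrt(2)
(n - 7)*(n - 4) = n^2 - 11*n + 28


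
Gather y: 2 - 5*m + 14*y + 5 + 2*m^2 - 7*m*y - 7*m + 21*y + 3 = 2*m^2 - 12*m + y*(35 - 7*m) + 10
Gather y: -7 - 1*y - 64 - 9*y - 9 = -10*y - 80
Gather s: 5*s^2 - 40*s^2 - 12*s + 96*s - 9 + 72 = -35*s^2 + 84*s + 63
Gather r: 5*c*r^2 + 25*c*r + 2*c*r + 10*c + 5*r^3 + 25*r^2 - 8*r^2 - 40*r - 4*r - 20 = 10*c + 5*r^3 + r^2*(5*c + 17) + r*(27*c - 44) - 20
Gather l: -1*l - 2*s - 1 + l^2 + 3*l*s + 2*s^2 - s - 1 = l^2 + l*(3*s - 1) + 2*s^2 - 3*s - 2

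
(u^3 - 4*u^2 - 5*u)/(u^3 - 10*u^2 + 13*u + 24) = u*(u - 5)/(u^2 - 11*u + 24)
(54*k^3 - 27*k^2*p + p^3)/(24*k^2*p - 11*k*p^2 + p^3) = (-18*k^2 + 3*k*p + p^2)/(p*(-8*k + p))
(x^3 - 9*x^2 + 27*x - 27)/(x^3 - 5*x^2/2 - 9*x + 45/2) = 2*(x^2 - 6*x + 9)/(2*x^2 + x - 15)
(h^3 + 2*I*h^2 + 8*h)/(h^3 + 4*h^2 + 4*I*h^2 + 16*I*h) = (h - 2*I)/(h + 4)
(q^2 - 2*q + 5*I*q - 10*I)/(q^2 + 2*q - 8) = (q + 5*I)/(q + 4)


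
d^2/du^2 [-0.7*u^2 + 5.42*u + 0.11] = -1.40000000000000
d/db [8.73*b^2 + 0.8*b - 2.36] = 17.46*b + 0.8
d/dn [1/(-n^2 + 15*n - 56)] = (2*n - 15)/(n^2 - 15*n + 56)^2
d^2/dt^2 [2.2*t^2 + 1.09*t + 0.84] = 4.40000000000000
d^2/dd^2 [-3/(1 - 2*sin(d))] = 6*(-sin(d) + cos(2*d) + 3)/(2*sin(d) - 1)^3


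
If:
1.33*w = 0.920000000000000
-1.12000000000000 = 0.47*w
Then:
No Solution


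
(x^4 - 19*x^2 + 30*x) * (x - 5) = x^5 - 5*x^4 - 19*x^3 + 125*x^2 - 150*x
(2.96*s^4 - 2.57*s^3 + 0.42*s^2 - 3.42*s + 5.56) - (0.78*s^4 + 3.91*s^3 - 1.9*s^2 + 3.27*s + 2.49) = 2.18*s^4 - 6.48*s^3 + 2.32*s^2 - 6.69*s + 3.07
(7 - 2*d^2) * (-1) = 2*d^2 - 7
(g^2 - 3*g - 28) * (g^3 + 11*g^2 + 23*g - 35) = g^5 + 8*g^4 - 38*g^3 - 412*g^2 - 539*g + 980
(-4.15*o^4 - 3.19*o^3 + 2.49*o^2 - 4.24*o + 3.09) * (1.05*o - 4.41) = -4.3575*o^5 + 14.952*o^4 + 16.6824*o^3 - 15.4329*o^2 + 21.9429*o - 13.6269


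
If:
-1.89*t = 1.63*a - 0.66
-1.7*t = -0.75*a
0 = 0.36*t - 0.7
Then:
No Solution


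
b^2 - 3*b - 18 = (b - 6)*(b + 3)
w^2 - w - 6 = (w - 3)*(w + 2)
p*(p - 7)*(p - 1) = p^3 - 8*p^2 + 7*p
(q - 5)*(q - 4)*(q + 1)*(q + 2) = q^4 - 6*q^3 - 5*q^2 + 42*q + 40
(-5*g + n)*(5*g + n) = -25*g^2 + n^2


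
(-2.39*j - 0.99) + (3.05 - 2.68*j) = 2.06 - 5.07*j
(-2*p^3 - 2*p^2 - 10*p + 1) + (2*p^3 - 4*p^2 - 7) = -6*p^2 - 10*p - 6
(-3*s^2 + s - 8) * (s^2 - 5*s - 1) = -3*s^4 + 16*s^3 - 10*s^2 + 39*s + 8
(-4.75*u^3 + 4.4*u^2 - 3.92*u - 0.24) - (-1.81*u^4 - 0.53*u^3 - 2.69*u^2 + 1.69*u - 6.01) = 1.81*u^4 - 4.22*u^3 + 7.09*u^2 - 5.61*u + 5.77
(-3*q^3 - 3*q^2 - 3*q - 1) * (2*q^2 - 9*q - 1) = -6*q^5 + 21*q^4 + 24*q^3 + 28*q^2 + 12*q + 1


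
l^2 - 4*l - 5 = (l - 5)*(l + 1)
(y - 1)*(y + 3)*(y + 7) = y^3 + 9*y^2 + 11*y - 21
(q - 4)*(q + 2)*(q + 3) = q^3 + q^2 - 14*q - 24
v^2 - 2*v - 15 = (v - 5)*(v + 3)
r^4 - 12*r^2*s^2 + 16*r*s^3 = r*(r - 2*s)^2*(r + 4*s)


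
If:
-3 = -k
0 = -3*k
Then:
No Solution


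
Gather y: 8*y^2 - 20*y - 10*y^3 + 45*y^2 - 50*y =-10*y^3 + 53*y^2 - 70*y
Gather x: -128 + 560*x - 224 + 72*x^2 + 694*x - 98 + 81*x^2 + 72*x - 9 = 153*x^2 + 1326*x - 459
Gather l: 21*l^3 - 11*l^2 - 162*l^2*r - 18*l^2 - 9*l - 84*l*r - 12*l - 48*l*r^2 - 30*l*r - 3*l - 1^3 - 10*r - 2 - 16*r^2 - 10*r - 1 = 21*l^3 + l^2*(-162*r - 29) + l*(-48*r^2 - 114*r - 24) - 16*r^2 - 20*r - 4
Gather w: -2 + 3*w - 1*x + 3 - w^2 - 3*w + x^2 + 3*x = -w^2 + x^2 + 2*x + 1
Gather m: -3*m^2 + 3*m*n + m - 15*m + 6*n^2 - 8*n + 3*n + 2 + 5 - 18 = -3*m^2 + m*(3*n - 14) + 6*n^2 - 5*n - 11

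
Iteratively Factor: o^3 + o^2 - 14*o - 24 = (o + 3)*(o^2 - 2*o - 8) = (o - 4)*(o + 3)*(o + 2)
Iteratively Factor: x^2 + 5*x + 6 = (x + 2)*(x + 3)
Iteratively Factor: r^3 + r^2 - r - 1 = (r + 1)*(r^2 - 1) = (r - 1)*(r + 1)*(r + 1)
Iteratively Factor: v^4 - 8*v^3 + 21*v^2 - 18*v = (v - 3)*(v^3 - 5*v^2 + 6*v) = v*(v - 3)*(v^2 - 5*v + 6) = v*(v - 3)*(v - 2)*(v - 3)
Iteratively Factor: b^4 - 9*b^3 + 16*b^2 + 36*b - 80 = (b - 2)*(b^3 - 7*b^2 + 2*b + 40) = (b - 4)*(b - 2)*(b^2 - 3*b - 10) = (b - 5)*(b - 4)*(b - 2)*(b + 2)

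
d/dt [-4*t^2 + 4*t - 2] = 4 - 8*t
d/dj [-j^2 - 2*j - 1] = -2*j - 2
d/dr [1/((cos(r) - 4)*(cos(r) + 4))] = sin(2*r)/((cos(r) - 4)^2*(cos(r) + 4)^2)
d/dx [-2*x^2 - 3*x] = -4*x - 3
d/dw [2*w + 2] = 2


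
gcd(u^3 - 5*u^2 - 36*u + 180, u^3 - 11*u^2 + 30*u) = u^2 - 11*u + 30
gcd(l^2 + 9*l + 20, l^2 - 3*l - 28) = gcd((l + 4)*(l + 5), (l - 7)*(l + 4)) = l + 4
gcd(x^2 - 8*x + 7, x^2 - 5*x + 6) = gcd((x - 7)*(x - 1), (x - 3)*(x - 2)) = 1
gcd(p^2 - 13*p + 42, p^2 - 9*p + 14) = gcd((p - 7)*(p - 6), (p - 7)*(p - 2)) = p - 7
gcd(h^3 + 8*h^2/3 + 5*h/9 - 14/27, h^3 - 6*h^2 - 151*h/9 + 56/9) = h^2 + 2*h - 7/9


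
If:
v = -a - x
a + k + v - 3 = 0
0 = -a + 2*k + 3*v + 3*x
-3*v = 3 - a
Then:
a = 6/5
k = 12/5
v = -3/5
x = -3/5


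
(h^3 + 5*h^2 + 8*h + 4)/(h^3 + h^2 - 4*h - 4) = (h + 2)/(h - 2)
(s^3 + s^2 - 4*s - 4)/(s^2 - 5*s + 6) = (s^2 + 3*s + 2)/(s - 3)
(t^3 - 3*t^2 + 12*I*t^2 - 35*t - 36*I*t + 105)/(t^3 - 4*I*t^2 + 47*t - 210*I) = (t^2 + t*(-3 + 5*I) - 15*I)/(t^2 - 11*I*t - 30)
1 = 1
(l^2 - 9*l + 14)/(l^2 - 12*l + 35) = (l - 2)/(l - 5)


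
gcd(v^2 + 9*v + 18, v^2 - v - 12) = v + 3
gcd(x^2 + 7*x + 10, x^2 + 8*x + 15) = x + 5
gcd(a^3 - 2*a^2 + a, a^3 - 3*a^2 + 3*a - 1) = a^2 - 2*a + 1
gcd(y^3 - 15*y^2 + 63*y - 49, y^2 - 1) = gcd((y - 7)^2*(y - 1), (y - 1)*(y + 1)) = y - 1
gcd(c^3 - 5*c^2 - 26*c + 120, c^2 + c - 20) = c^2 + c - 20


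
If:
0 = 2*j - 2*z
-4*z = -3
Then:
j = 3/4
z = 3/4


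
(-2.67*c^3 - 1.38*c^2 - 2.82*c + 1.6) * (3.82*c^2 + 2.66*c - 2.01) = -10.1994*c^5 - 12.3738*c^4 - 9.0765*c^3 + 1.3846*c^2 + 9.9242*c - 3.216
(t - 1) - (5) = t - 6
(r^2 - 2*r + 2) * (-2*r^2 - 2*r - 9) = -2*r^4 + 2*r^3 - 9*r^2 + 14*r - 18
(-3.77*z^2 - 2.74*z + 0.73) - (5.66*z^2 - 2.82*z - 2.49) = -9.43*z^2 + 0.0799999999999996*z + 3.22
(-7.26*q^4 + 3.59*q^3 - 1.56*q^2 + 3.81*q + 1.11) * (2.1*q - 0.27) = -15.246*q^5 + 9.4992*q^4 - 4.2453*q^3 + 8.4222*q^2 + 1.3023*q - 0.2997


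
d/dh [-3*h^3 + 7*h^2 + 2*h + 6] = -9*h^2 + 14*h + 2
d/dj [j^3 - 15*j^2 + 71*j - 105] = 3*j^2 - 30*j + 71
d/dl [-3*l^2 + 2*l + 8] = 2 - 6*l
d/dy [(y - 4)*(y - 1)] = 2*y - 5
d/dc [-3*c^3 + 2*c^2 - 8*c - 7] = -9*c^2 + 4*c - 8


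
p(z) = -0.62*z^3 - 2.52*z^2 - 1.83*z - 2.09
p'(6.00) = -99.03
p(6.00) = -237.71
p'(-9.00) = -107.13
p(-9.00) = 262.24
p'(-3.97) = -11.14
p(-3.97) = 4.25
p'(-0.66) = 0.69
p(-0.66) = -1.80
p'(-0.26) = -0.65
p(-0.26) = -1.77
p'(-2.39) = -0.41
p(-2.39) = -3.65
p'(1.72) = -16.00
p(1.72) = -15.85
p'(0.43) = -4.34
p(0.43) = -3.39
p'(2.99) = -33.53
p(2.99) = -46.66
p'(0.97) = -8.47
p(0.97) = -6.80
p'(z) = -1.86*z^2 - 5.04*z - 1.83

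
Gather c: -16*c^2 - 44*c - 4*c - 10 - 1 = -16*c^2 - 48*c - 11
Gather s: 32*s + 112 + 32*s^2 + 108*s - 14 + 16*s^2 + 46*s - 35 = 48*s^2 + 186*s + 63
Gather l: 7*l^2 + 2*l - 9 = 7*l^2 + 2*l - 9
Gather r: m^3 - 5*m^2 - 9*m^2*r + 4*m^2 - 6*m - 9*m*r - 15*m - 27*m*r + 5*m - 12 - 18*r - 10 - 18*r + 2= m^3 - m^2 - 16*m + r*(-9*m^2 - 36*m - 36) - 20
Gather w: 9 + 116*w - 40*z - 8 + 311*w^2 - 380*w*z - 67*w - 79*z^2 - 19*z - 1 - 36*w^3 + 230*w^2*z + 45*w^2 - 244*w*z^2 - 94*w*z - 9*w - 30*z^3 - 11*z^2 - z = -36*w^3 + w^2*(230*z + 356) + w*(-244*z^2 - 474*z + 40) - 30*z^3 - 90*z^2 - 60*z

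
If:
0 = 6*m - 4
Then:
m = 2/3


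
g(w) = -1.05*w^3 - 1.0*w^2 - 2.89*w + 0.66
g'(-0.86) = -3.50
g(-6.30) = 241.73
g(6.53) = -353.22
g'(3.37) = -45.40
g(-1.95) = 10.28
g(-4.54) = 91.42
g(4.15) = -103.60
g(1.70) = -12.30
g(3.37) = -60.62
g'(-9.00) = -240.04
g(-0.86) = 3.07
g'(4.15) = -65.44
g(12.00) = -1992.42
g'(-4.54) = -58.74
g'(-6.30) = -115.31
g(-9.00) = 711.12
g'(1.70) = -15.39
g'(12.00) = -480.49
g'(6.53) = -150.27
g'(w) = -3.15*w^2 - 2.0*w - 2.89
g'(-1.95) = -10.97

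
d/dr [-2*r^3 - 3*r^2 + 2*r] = -6*r^2 - 6*r + 2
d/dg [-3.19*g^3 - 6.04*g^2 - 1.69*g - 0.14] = -9.57*g^2 - 12.08*g - 1.69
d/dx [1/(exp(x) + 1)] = -1/(4*cosh(x/2)^2)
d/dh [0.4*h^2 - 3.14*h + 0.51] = 0.8*h - 3.14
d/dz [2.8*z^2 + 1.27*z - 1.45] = 5.6*z + 1.27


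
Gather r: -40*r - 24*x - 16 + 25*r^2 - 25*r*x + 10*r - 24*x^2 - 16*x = 25*r^2 + r*(-25*x - 30) - 24*x^2 - 40*x - 16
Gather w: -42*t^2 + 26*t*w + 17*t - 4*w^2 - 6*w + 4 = -42*t^2 + 17*t - 4*w^2 + w*(26*t - 6) + 4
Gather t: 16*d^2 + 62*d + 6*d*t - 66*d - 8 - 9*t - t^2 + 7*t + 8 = 16*d^2 - 4*d - t^2 + t*(6*d - 2)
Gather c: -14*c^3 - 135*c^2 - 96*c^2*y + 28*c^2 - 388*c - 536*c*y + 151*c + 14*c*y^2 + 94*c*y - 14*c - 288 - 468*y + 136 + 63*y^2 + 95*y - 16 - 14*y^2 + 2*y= -14*c^3 + c^2*(-96*y - 107) + c*(14*y^2 - 442*y - 251) + 49*y^2 - 371*y - 168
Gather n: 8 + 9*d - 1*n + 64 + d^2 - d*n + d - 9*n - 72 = d^2 + 10*d + n*(-d - 10)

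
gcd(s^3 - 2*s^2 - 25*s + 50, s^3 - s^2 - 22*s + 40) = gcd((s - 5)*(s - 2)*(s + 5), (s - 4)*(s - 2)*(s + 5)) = s^2 + 3*s - 10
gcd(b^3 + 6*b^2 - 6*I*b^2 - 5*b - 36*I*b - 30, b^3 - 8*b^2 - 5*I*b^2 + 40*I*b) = b - 5*I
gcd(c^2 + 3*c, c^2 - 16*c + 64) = 1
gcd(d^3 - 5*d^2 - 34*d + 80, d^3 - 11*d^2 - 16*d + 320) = d^2 - 3*d - 40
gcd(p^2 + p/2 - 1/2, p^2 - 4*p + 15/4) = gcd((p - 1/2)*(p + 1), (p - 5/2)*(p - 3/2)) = 1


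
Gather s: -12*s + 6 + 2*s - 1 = 5 - 10*s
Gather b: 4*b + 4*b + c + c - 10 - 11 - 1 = 8*b + 2*c - 22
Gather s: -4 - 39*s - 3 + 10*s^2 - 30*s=10*s^2 - 69*s - 7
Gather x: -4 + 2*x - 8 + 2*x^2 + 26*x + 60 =2*x^2 + 28*x + 48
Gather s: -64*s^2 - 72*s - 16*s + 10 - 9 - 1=-64*s^2 - 88*s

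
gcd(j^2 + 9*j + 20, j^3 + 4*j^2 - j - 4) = j + 4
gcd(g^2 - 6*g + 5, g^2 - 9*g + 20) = g - 5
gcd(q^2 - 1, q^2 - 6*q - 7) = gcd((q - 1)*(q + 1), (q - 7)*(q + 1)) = q + 1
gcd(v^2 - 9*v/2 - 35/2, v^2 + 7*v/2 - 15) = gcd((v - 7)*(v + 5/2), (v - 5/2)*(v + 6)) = 1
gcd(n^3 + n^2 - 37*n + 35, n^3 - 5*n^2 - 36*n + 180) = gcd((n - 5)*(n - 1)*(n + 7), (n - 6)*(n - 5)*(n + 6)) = n - 5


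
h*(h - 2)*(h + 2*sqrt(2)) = h^3 - 2*h^2 + 2*sqrt(2)*h^2 - 4*sqrt(2)*h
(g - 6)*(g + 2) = g^2 - 4*g - 12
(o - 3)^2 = o^2 - 6*o + 9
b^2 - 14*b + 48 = (b - 8)*(b - 6)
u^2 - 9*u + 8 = (u - 8)*(u - 1)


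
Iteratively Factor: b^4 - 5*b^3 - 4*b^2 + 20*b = (b)*(b^3 - 5*b^2 - 4*b + 20) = b*(b - 2)*(b^2 - 3*b - 10) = b*(b - 2)*(b + 2)*(b - 5)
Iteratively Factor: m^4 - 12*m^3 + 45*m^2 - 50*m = (m - 2)*(m^3 - 10*m^2 + 25*m) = m*(m - 2)*(m^2 - 10*m + 25) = m*(m - 5)*(m - 2)*(m - 5)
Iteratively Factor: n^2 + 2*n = (n + 2)*(n)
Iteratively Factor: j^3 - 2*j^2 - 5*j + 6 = (j - 3)*(j^2 + j - 2) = (j - 3)*(j - 1)*(j + 2)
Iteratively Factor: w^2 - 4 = (w + 2)*(w - 2)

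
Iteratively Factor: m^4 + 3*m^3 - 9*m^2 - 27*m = (m)*(m^3 + 3*m^2 - 9*m - 27) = m*(m + 3)*(m^2 - 9) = m*(m - 3)*(m + 3)*(m + 3)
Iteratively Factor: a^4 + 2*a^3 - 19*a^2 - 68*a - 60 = (a + 3)*(a^3 - a^2 - 16*a - 20) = (a + 2)*(a + 3)*(a^2 - 3*a - 10) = (a + 2)^2*(a + 3)*(a - 5)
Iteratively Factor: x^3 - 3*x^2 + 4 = (x - 2)*(x^2 - x - 2) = (x - 2)*(x + 1)*(x - 2)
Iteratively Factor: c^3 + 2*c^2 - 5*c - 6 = (c - 2)*(c^2 + 4*c + 3) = (c - 2)*(c + 3)*(c + 1)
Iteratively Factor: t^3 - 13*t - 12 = (t - 4)*(t^2 + 4*t + 3) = (t - 4)*(t + 1)*(t + 3)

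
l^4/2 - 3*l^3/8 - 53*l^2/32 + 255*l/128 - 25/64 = (l/2 + 1)*(l - 5/4)^2*(l - 1/4)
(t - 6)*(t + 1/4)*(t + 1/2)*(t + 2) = t^4 - 13*t^3/4 - 119*t^2/8 - 19*t/2 - 3/2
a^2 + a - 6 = (a - 2)*(a + 3)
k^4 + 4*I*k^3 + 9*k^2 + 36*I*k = k*(k - 3*I)*(k + 3*I)*(k + 4*I)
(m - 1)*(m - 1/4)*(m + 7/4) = m^3 + m^2/2 - 31*m/16 + 7/16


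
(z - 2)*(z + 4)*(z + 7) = z^3 + 9*z^2 + 6*z - 56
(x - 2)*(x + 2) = x^2 - 4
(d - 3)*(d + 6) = d^2 + 3*d - 18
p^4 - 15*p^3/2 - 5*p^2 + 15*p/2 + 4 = (p - 8)*(p - 1)*(p + 1/2)*(p + 1)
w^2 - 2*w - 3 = (w - 3)*(w + 1)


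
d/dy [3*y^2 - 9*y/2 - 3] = 6*y - 9/2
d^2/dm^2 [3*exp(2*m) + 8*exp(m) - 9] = (12*exp(m) + 8)*exp(m)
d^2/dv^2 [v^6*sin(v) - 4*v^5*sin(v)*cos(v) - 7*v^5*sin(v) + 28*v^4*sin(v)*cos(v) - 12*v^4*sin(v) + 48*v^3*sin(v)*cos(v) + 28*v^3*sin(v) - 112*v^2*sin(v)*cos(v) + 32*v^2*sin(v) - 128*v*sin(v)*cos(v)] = -v^6*sin(v) + 7*v^5*sin(v) + 8*v^5*sin(2*v) + 12*v^5*cos(v) + 42*v^4*sin(v) - 56*v^4*sin(2*v) - 70*v^4*cos(v) - 40*v^4*cos(2*v) - 168*v^3*sin(v) - 136*v^3*sin(2*v) - 96*v^3*cos(v) + 224*v^3*cos(2*v) - 176*v^2*sin(v) + 392*v^2*sin(2*v) + 168*v^2*cos(v) + 288*v^2*cos(2*v) + 168*v*sin(v) + 400*v*sin(2*v) + 128*v*cos(v) - 448*v*cos(2*v) + 64*sin(v) - 112*sin(2*v) - 256*cos(2*v)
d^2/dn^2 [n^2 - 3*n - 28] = 2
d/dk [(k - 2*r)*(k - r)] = 2*k - 3*r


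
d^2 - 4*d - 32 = (d - 8)*(d + 4)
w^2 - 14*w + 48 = (w - 8)*(w - 6)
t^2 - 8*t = t*(t - 8)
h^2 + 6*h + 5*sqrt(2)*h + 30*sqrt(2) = (h + 6)*(h + 5*sqrt(2))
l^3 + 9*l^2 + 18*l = l*(l + 3)*(l + 6)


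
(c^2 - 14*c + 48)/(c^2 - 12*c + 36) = (c - 8)/(c - 6)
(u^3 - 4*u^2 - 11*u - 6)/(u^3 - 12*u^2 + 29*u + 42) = (u + 1)/(u - 7)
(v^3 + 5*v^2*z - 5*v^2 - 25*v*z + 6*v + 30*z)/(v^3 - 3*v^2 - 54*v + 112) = (v^2 + 5*v*z - 3*v - 15*z)/(v^2 - v - 56)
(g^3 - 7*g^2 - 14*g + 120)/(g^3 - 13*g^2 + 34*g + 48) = (g^2 - g - 20)/(g^2 - 7*g - 8)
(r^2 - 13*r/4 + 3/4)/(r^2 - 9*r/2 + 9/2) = (4*r - 1)/(2*(2*r - 3))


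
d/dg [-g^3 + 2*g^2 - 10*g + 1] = -3*g^2 + 4*g - 10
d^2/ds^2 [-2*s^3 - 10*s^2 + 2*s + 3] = -12*s - 20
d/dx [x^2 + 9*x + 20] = 2*x + 9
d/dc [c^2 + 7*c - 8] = 2*c + 7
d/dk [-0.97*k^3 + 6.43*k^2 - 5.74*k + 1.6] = -2.91*k^2 + 12.86*k - 5.74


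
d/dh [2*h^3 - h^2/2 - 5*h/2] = 6*h^2 - h - 5/2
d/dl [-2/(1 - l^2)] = -4*l/(l^2 - 1)^2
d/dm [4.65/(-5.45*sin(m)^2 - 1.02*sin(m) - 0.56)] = (50.685*sin(m) + 4.743)*cos(m)/(5.45*sin(m)^2 + 1.02*sin(m) + 0.56)^2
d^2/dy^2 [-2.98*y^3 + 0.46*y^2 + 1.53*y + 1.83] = 0.92 - 17.88*y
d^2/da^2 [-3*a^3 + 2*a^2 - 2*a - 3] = 4 - 18*a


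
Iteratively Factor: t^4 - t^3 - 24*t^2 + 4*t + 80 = (t - 5)*(t^3 + 4*t^2 - 4*t - 16) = (t - 5)*(t + 2)*(t^2 + 2*t - 8) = (t - 5)*(t + 2)*(t + 4)*(t - 2)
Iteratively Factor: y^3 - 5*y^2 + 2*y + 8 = (y - 4)*(y^2 - y - 2) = (y - 4)*(y + 1)*(y - 2)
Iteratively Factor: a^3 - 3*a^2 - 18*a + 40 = (a - 2)*(a^2 - a - 20) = (a - 2)*(a + 4)*(a - 5)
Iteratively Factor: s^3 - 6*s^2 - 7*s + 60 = (s + 3)*(s^2 - 9*s + 20) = (s - 4)*(s + 3)*(s - 5)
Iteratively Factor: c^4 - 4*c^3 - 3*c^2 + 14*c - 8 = (c - 1)*(c^3 - 3*c^2 - 6*c + 8) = (c - 4)*(c - 1)*(c^2 + c - 2) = (c - 4)*(c - 1)^2*(c + 2)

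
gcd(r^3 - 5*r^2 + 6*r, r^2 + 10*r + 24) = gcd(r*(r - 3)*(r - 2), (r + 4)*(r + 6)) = 1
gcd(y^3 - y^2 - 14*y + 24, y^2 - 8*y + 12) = y - 2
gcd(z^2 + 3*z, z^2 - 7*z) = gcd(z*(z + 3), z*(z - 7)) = z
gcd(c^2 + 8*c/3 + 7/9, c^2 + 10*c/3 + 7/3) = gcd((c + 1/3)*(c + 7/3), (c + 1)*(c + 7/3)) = c + 7/3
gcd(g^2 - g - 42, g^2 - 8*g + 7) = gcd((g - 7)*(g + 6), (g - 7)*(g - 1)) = g - 7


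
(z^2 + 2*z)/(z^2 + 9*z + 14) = z/(z + 7)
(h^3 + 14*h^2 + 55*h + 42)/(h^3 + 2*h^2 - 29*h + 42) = (h^2 + 7*h + 6)/(h^2 - 5*h + 6)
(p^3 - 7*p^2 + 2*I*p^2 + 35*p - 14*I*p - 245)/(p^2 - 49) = (p^2 + 2*I*p + 35)/(p + 7)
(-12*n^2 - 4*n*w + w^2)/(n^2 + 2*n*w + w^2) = (-12*n^2 - 4*n*w + w^2)/(n^2 + 2*n*w + w^2)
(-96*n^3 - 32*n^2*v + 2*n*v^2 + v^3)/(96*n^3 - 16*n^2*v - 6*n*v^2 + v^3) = (4*n + v)/(-4*n + v)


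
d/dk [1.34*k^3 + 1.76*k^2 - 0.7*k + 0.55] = 4.02*k^2 + 3.52*k - 0.7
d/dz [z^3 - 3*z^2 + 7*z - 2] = 3*z^2 - 6*z + 7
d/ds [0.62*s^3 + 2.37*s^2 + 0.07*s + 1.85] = 1.86*s^2 + 4.74*s + 0.07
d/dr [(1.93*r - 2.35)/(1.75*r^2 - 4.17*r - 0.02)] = (-3.3775*r^2 + 8.225*r - 9.8381)/(3.0625*r^4 - 14.595*r^3 + 17.3189*r^2 + 0.1668*r + 0.0004)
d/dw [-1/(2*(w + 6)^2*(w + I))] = (3*w/2 + 3 + I)/((w + 6)^3*(w + I)^2)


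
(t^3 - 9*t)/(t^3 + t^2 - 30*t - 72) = t*(t - 3)/(t^2 - 2*t - 24)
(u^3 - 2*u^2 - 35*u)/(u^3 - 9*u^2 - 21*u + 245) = u/(u - 7)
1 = 1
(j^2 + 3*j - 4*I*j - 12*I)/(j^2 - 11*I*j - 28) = (j + 3)/(j - 7*I)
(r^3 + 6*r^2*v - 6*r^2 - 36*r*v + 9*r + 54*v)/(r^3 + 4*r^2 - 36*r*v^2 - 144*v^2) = (r^2 - 6*r + 9)/(r^2 - 6*r*v + 4*r - 24*v)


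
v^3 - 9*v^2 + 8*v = v*(v - 8)*(v - 1)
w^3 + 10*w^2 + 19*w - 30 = (w - 1)*(w + 5)*(w + 6)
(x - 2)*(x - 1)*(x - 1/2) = x^3 - 7*x^2/2 + 7*x/2 - 1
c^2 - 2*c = c*(c - 2)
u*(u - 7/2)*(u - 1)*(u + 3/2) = u^4 - 3*u^3 - 13*u^2/4 + 21*u/4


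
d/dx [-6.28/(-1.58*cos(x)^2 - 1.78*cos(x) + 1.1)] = (19.8448*cos(x) + 11.1784)*sin(x)/(1.58*cos(x)^2 + 1.78*cos(x) - 1.1)^2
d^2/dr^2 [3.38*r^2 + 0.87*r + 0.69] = 6.76000000000000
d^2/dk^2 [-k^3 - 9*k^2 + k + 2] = -6*k - 18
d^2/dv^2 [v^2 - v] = 2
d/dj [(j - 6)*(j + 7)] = 2*j + 1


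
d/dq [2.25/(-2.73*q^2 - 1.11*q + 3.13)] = (12.285*q + 2.4975)/(2.73*q^2 + 1.11*q - 3.13)^2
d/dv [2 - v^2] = -2*v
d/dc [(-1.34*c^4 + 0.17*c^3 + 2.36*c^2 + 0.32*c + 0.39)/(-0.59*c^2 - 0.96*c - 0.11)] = (1.5812*c^5 + 3.7589*c^4 + 0.2632*c^3 - 2.1329*c^2 - 0.0590000000000001*c + 0.3392)/(0.3481*c^4 + 1.1328*c^3 + 1.0514*c^2 + 0.2112*c + 0.0121)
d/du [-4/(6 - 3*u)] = -4/(3*(u - 2)^2)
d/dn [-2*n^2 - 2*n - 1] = -4*n - 2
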